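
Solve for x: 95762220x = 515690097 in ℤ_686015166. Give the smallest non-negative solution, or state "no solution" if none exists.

gcd(95762220, 686015166):
686015166 = 7*95762220 + 15679626
95762220 = 6*15679626 + 1684464
15679626 = 9*1684464 + 519450
1684464 = 3*519450 + 126114
519450 = 4*126114 + 14994
126114 = 8*14994 + 6162
14994 = 2*6162 + 2670
6162 = 2*2670 + 822
2670 = 3*822 + 204
822 = 4*204 + 6
204 = 34*6 + 0
gcd = 6, but 6 ∤ 515690097, so the congruence has no solution.

no solution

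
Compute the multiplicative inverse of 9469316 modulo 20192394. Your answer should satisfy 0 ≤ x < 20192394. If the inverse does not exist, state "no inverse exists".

no inverse exists

Euclidean algorithm on 20192394, 9469316:
20192394 = 2×9469316 + 1253762
9469316 = 7×1253762 + 692982
1253762 = 1×692982 + 560780
692982 = 1×560780 + 132202
560780 = 4×132202 + 31972
132202 = 4×31972 + 4314
31972 = 7×4314 + 1774
4314 = 2×1774 + 766
1774 = 2×766 + 242
766 = 3×242 + 40
242 = 6×40 + 2
40 = 20×2 + 0
The gcd is 2, not 1, hence no inverse exists.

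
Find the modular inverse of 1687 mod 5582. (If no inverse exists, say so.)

5357

Extended Euclidean algorithm:
5582 = 3*1687 + 521
1687 = 3*521 + 124
521 = 4*124 + 25
124 = 4*25 + 24
25 = 1*24 + 1
24 = 24*1 + 0
The gcd is 1. Working backward:
1 = 25 − 24
1 = −124 + 5·25
1 = 5·521 − 21·124
1 = −21·1687 + 68·521
1 = 68·5582 − 225·1687
Hence 1687⁻¹ ≡ -225 ≡ 5357 (mod 5582).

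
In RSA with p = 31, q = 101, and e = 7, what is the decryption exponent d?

φ(n) = (p−1)(q−1) = 30·100 = 3000.
Need d with 7·d ≡ 1 (mod 3000). Apply the extended Euclidean algorithm:
3000 = 428·7 + 4
7 = 1·4 + 3
4 = 1·3 + 1
3 = 3·1 + 0
Back-substitute:
1 = 4 − 3
1 = −7 + 2·4
1 = 2·3000 − 857·7
So 7·(-857) ≡ 1 (mod 3000), hence d ≡ -857 ≡ 2143 (mod 3000).

2143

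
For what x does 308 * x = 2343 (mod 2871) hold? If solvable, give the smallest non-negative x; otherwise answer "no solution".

222

First find gcd(308, 2871):
2871 = 9×308 + 99
308 = 3×99 + 11
99 = 9×11 + 0
gcd = 11 and 11 | 2343, so solutions exist. Divide through by 11: 28x ≡ 213 (mod 261).
Now find 28⁻¹ mod 261:
261 = 9*28 + 9
28 = 3*9 + 1
9 = 9*1 + 0
Back-substitute:
1 = 28 − 3·9
1 = −3·261 + 28·28
So 28⁻¹ ≡ 28 (mod 261).
Then x ≡ 28·213 ≡ 222 (mod 261); the smallest non-negative solution is x = 222.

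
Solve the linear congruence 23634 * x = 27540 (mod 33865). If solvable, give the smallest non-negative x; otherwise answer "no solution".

gcd(23634, 33865):
33865 = 1·23634 + 10231
23634 = 2·10231 + 3172
10231 = 3·3172 + 715
3172 = 4·715 + 312
715 = 2·312 + 91
312 = 3·91 + 39
91 = 2·39 + 13
39 = 3·13 + 0
gcd = 13, but 13 ∤ 27540, so the congruence has no solution.

no solution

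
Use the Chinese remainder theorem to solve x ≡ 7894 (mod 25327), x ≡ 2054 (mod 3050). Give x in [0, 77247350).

13431204

Write x = 7894 + 25327·k. Then 25327·k ≡ 2054 − 7894 ≡ 260 (mod 3050).
Need 25327⁻¹ mod 3050. Extended Euclid on (3050, 927):
3050 = 3*927 + 269
927 = 3*269 + 120
269 = 2*120 + 29
120 = 4*29 + 4
29 = 7*4 + 1
4 = 4*1 + 0
Back-substitute:
1 = 29 − 7·4
1 = −7·120 + 29·29
1 = 29·269 − 65·120
1 = −65·927 + 224·269
1 = 224·3050 − 737·927
25327⁻¹ ≡ 2313 (mod 3050), so k ≡ 2313·260 ≡ 530 (mod 3050).
x = 7894 + 25327·530 = 13431204.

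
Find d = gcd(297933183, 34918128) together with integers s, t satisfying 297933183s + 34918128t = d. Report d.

9

Euclidean algorithm:
297933183 = 8×34918128 + 18588159
34918128 = 1×18588159 + 16329969
18588159 = 1×16329969 + 2258190
16329969 = 7×2258190 + 522639
2258190 = 4×522639 + 167634
522639 = 3×167634 + 19737
167634 = 8×19737 + 9738
19737 = 2×9738 + 261
9738 = 37×261 + 81
261 = 3×81 + 18
81 = 4×18 + 9
18 = 2×9 + 0
gcd(297933183, 34918128) = 9.
Back-substituting:
9 = 81 − 4·18
9 = −4·261 + 13·81
9 = 13·9738 − 485·261
9 = −485·19737 + 983·9738
9 = 983·167634 − 8349·19737
9 = −8349·522639 + 26030·167634
9 = 26030·2258190 − 112469·522639
9 = −112469·16329969 + 813313·2258190
9 = 813313·18588159 − 925782·16329969
9 = −925782·34918128 + 1739095·18588159
9 = 1739095·297933183 − 14838542·34918128
So 9 = (1739095)·297933183 + (-14838542)·34918128.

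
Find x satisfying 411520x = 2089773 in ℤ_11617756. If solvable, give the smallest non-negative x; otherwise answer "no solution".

gcd(411520, 11617756):
11617756 = 28×411520 + 95196
411520 = 4×95196 + 30736
95196 = 3×30736 + 2988
30736 = 10×2988 + 856
2988 = 3×856 + 420
856 = 2×420 + 16
420 = 26×16 + 4
16 = 4×4 + 0
gcd = 4, but 4 ∤ 2089773, so the congruence has no solution.

no solution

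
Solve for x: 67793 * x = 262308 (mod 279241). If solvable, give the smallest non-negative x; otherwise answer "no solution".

39633

First find gcd(67793, 279241):
279241 = 4·67793 + 8069
67793 = 8·8069 + 3241
8069 = 2·3241 + 1587
3241 = 2·1587 + 67
1587 = 23·67 + 46
67 = 1·46 + 21
46 = 2·21 + 4
21 = 5·4 + 1
4 = 4·1 + 0
gcd = 1, so a unique solution mod 279241 exists.
Back-substitute for the Bézout coefficients:
1 = 21 − 5·4
1 = −5·46 + 11·21
1 = 11·67 − 16·46
1 = −16·1587 + 379·67
1 = 379·3241 − 774·1587
1 = −774·8069 + 1927·3241
1 = 1927·67793 − 16190·8069
1 = −16190·279241 + 66687·67793
So 67793·(66687) ≡ 1 (mod 279241), giving 67793⁻¹ ≡ 66687.
x ≡ 67793⁻¹·262308 ≡ 66687·262308 ≡ 39633 (mod 279241).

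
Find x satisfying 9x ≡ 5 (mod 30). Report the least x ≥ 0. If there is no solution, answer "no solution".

no solution

gcd(9, 30):
30 = 3×9 + 3
9 = 3×3 + 0
gcd = 3, but 3 ∤ 5, so the congruence has no solution.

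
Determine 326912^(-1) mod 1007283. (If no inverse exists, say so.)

55625

Extended Euclidean algorithm:
1007283 = 3·326912 + 26547
326912 = 12·26547 + 8348
26547 = 3·8348 + 1503
8348 = 5·1503 + 833
1503 = 1·833 + 670
833 = 1·670 + 163
670 = 4·163 + 18
163 = 9·18 + 1
18 = 18·1 + 0
The gcd is 1. Working backward:
1 = 163 − 9·18
1 = −9·670 + 37·163
1 = 37·833 − 46·670
1 = −46·1503 + 83·833
1 = 83·8348 − 461·1503
1 = −461·26547 + 1466·8348
1 = 1466·326912 − 18053·26547
1 = −18053·1007283 + 55625·326912
So 326912·55625 ≡ 1 (mod 1007283).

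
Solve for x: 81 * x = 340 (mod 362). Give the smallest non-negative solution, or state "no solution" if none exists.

First find gcd(81, 362):
362 = 4×81 + 38
81 = 2×38 + 5
38 = 7×5 + 3
5 = 1×3 + 2
3 = 1×2 + 1
2 = 2×1 + 0
gcd = 1, so a unique solution mod 362 exists.
Back-substitute for the Bézout coefficients:
1 = 3 − 2
1 = −5 + 2·3
1 = 2·38 − 15·5
1 = −15·81 + 32·38
1 = 32·362 − 143·81
So 81·(-143) ≡ 1 (mod 362), giving 81⁻¹ ≡ 219.
x ≡ 81⁻¹·340 ≡ 219·340 ≡ 250 (mod 362).

250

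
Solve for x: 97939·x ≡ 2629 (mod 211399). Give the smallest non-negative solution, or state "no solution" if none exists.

113415

First find gcd(97939, 211399):
211399 = 2*97939 + 15521
97939 = 6*15521 + 4813
15521 = 3*4813 + 1082
4813 = 4*1082 + 485
1082 = 2*485 + 112
485 = 4*112 + 37
112 = 3*37 + 1
37 = 37*1 + 0
gcd = 1, so a unique solution mod 211399 exists.
Back-substitute for the Bézout coefficients:
1 = 112 − 3·37
1 = −3·485 + 13·112
1 = 13·1082 − 29·485
1 = −29·4813 + 129·1082
1 = 129·15521 − 416·4813
1 = −416·97939 + 2625·15521
1 = 2625·211399 − 5666·97939
So 97939·(-5666) ≡ 1 (mod 211399), giving 97939⁻¹ ≡ 205733.
x ≡ 97939⁻¹·2629 ≡ 205733·2629 ≡ 113415 (mod 211399).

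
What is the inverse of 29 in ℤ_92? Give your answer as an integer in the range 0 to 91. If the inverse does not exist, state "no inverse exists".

Run Euclid on (92, 29):
92 = 3×29 + 5
29 = 5×5 + 4
5 = 1×4 + 1
4 = 4×1 + 0
gcd = 1, so the inverse exists. Back-substitute:
1 = 5 − 4
1 = −29 + 6·5
1 = 6·92 − 19·29
So 29·(-19) ≡ 1 (mod 92), and -19 ≡ 73 (mod 92).

73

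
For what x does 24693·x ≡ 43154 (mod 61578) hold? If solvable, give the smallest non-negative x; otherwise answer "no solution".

gcd(24693, 61578):
61578 = 2·24693 + 12192
24693 = 2·12192 + 309
12192 = 39·309 + 141
309 = 2·141 + 27
141 = 5·27 + 6
27 = 4·6 + 3
6 = 2·3 + 0
gcd = 3, but 3 ∤ 43154, so the congruence has no solution.

no solution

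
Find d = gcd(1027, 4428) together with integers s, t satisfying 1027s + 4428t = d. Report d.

Euclidean algorithm:
4428 = 4*1027 + 320
1027 = 3*320 + 67
320 = 4*67 + 52
67 = 1*52 + 15
52 = 3*15 + 7
15 = 2*7 + 1
7 = 7*1 + 0
gcd(1027, 4428) = 1.
Express as a combination:
1 = 15 − 2·7
1 = −2·52 + 7·15
1 = 7·67 − 9·52
1 = −9·320 + 43·67
1 = 43·1027 − 138·320
1 = −138·4428 + 595·1027
So 1 = (-138)·4428 + (595)·1027.

1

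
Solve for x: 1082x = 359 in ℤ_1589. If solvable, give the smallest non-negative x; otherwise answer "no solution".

1488

First find gcd(1082, 1589):
1589 = 1*1082 + 507
1082 = 2*507 + 68
507 = 7*68 + 31
68 = 2*31 + 6
31 = 5*6 + 1
6 = 6*1 + 0
gcd = 1, so a unique solution mod 1589 exists.
Back-substitute for the Bézout coefficients:
1 = 31 − 5·6
1 = −5·68 + 11·31
1 = 11·507 − 82·68
1 = −82·1082 + 175·507
1 = 175·1589 − 257·1082
So 1082·(-257) ≡ 1 (mod 1589), giving 1082⁻¹ ≡ 1332.
x ≡ 1082⁻¹·359 ≡ 1332·359 ≡ 1488 (mod 1589).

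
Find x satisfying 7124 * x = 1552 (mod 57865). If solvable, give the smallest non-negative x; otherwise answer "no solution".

First find gcd(7124, 57865):
57865 = 8·7124 + 873
7124 = 8·873 + 140
873 = 6·140 + 33
140 = 4·33 + 8
33 = 4·8 + 1
8 = 8·1 + 0
gcd = 1, so a unique solution mod 57865 exists.
Back-substitute for the Bézout coefficients:
1 = 33 − 4·8
1 = −4·140 + 17·33
1 = 17·873 − 106·140
1 = −106·7124 + 865·873
1 = 865·57865 − 7026·7124
So 7124·(-7026) ≡ 1 (mod 57865), giving 7124⁻¹ ≡ 50839.
x ≡ 7124⁻¹·1552 ≡ 50839·1552 ≡ 32133 (mod 57865).

32133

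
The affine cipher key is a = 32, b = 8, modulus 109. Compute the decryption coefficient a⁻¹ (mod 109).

92

Apply the Euclidean algorithm to 109 and 32:
109 = 3·32 + 13
32 = 2·13 + 6
13 = 2·6 + 1
6 = 6·1 + 0
The gcd is 1. Working backward:
1 = 13 − 2·6
1 = −2·32 + 5·13
1 = 5·109 − 17·32
Hence 32⁻¹ ≡ -17 ≡ 92 (mod 109).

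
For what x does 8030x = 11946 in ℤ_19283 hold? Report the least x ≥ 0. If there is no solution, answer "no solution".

First find gcd(8030, 19283):
19283 = 2·8030 + 3223
8030 = 2·3223 + 1584
3223 = 2·1584 + 55
1584 = 28·55 + 44
55 = 1·44 + 11
44 = 4·11 + 0
gcd = 11 and 11 | 11946, so solutions exist. Divide through by 11: 730x ≡ 1086 (mod 1753).
Now find 730⁻¹ mod 1753:
1753 = 2×730 + 293
730 = 2×293 + 144
293 = 2×144 + 5
144 = 28×5 + 4
5 = 1×4 + 1
4 = 4×1 + 0
Back-substitute:
1 = 5 − 4
1 = −144 + 29·5
1 = 29·293 − 59·144
1 = −59·730 + 147·293
1 = 147·1753 − 353·730
So 730·(-353) ≡ 1 (mod 1753), i.e. 730⁻¹ ≡ 1400.
Then x ≡ 1400·1086 ≡ 549 (mod 1753); the smallest non-negative solution is x = 549.

549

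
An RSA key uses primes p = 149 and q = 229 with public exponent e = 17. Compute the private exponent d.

φ(n) = (p−1)(q−1) = 148·228 = 33744.
Need d with 17·d ≡ 1 (mod 33744). Apply the extended Euclidean algorithm:
33744 = 1984×17 + 16
17 = 1×16 + 1
16 = 16×1 + 0
Back-substitute:
1 = 17 − 16
1 = −33744 + 1985·17
So 17·1985 ≡ 1 (mod 33744), hence d = 1985.

1985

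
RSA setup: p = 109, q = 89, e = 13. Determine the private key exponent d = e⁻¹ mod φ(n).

φ(n) = (p−1)(q−1) = 108·88 = 9504.
Need d with 13·d ≡ 1 (mod 9504). Apply the extended Euclidean algorithm:
9504 = 731×13 + 1
13 = 13×1 + 0
Back-substitute:
1 = 9504 − 731·13
So 13·(-731) ≡ 1 (mod 9504), hence d ≡ -731 ≡ 8773 (mod 9504).

8773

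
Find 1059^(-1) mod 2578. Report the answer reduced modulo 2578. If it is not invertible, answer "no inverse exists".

Apply the Euclidean algorithm to 2578 and 1059:
2578 = 2·1059 + 460
1059 = 2·460 + 139
460 = 3·139 + 43
139 = 3·43 + 10
43 = 4·10 + 3
10 = 3·3 + 1
3 = 3·1 + 0
The gcd is 1. Working backward:
1 = 10 − 3·3
1 = −3·43 + 13·10
1 = 13·139 − 42·43
1 = −42·460 + 139·139
1 = 139·1059 − 320·460
1 = −320·2578 + 779·1059
So 1059·779 ≡ 1 (mod 2578).

779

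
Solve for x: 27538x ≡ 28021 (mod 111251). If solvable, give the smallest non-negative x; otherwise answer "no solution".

First find gcd(27538, 111251):
111251 = 4×27538 + 1099
27538 = 25×1099 + 63
1099 = 17×63 + 28
63 = 2×28 + 7
28 = 4×7 + 0
gcd = 7 and 7 | 28021, so solutions exist. Divide through by 7: 3934x ≡ 4003 (mod 15893).
Now find 3934⁻¹ mod 15893:
15893 = 4*3934 + 157
3934 = 25*157 + 9
157 = 17*9 + 4
9 = 2*4 + 1
4 = 4*1 + 0
Back-substitute:
1 = 9 − 2·4
1 = −2·157 + 35·9
1 = 35·3934 − 877·157
1 = −877·15893 + 3543·3934
So 3934⁻¹ ≡ 3543 (mod 15893).
Then x ≡ 3543·4003 ≡ 6073 (mod 15893); the smallest non-negative solution is x = 6073.

6073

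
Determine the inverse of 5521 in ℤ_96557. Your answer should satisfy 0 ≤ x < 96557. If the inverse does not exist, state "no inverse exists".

Run Euclid on (96557, 5521):
96557 = 17×5521 + 2700
5521 = 2×2700 + 121
2700 = 22×121 + 38
121 = 3×38 + 7
38 = 5×7 + 3
7 = 2×3 + 1
3 = 3×1 + 0
The gcd is 1. Working backward:
1 = 7 − 2·3
1 = −2·38 + 11·7
1 = 11·121 − 35·38
1 = −35·2700 + 781·121
1 = 781·5521 − 1597·2700
1 = −1597·96557 + 27930·5521
So 5521·27930 ≡ 1 (mod 96557).

27930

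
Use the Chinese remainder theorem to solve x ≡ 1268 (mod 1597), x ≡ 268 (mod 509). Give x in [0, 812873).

Write x = 1268 + 1597·k. Then 1597·k ≡ 268 − 1268 ≡ 18 (mod 509).
Need 1597⁻¹ mod 509. Extended Euclid on (509, 70):
509 = 7·70 + 19
70 = 3·19 + 13
19 = 1·13 + 6
13 = 2·6 + 1
6 = 6·1 + 0
Back-substitute:
1 = 13 − 2·6
1 = −2·19 + 3·13
1 = 3·70 − 11·19
1 = −11·509 + 80·70
1597⁻¹ ≡ 80 (mod 509), so k ≡ 80·18 ≡ 422 (mod 509).
x = 1268 + 1597·422 = 675202.

675202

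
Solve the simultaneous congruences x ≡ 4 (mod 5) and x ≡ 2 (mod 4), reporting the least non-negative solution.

14

Write x = 4 + 5·k. Then 5·k ≡ 2 − 4 ≡ 2 (mod 4).
Need 5⁻¹ mod 4. Extended Euclid on (4, 1):
4 = 4*1 + 0
5⁻¹ ≡ 1 (mod 4), so k ≡ 1·2 ≡ 2 (mod 4).
x = 4 + 5·2 = 14.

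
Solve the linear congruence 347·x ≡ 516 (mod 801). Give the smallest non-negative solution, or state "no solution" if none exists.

First find gcd(347, 801):
801 = 2·347 + 107
347 = 3·107 + 26
107 = 4·26 + 3
26 = 8·3 + 2
3 = 1·2 + 1
2 = 2·1 + 0
gcd = 1, so a unique solution mod 801 exists.
Back-substitute for the Bézout coefficients:
1 = 3 − 2
1 = −26 + 9·3
1 = 9·107 − 37·26
1 = −37·347 + 120·107
1 = 120·801 − 277·347
So 347·(-277) ≡ 1 (mod 801), giving 347⁻¹ ≡ 524.
x ≡ 347⁻¹·516 ≡ 524·516 ≡ 447 (mod 801).

447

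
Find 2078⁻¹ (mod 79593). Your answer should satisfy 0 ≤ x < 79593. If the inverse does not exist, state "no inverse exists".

gcd(79593, 2078) by repeated division:
79593 = 38*2078 + 629
2078 = 3*629 + 191
629 = 3*191 + 56
191 = 3*56 + 23
56 = 2*23 + 10
23 = 2*10 + 3
10 = 3*3 + 1
3 = 3*1 + 0
gcd = 1, so the inverse exists. Back-substitute:
1 = 10 − 3·3
1 = −3·23 + 7·10
1 = 7·56 − 17·23
1 = −17·191 + 58·56
1 = 58·629 − 191·191
1 = −191·2078 + 631·629
1 = 631·79593 − 24169·2078
So 2078·(-24169) ≡ 1 (mod 79593), and -24169 ≡ 55424 (mod 79593).

55424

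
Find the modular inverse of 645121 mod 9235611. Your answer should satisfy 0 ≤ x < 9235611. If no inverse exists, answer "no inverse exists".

4189375

Run Euclid on (9235611, 645121):
9235611 = 14×645121 + 203917
645121 = 3×203917 + 33370
203917 = 6×33370 + 3697
33370 = 9×3697 + 97
3697 = 38×97 + 11
97 = 8×11 + 9
11 = 1×9 + 2
9 = 4×2 + 1
2 = 2×1 + 0
Since gcd(645121, 9235611) = 1, back-substitute to write 1 as a combination:
1 = 9 − 4·2
1 = −4·11 + 5·9
1 = 5·97 − 44·11
1 = −44·3697 + 1677·97
1 = 1677·33370 − 15137·3697
1 = −15137·203917 + 92499·33370
1 = 92499·645121 − 292634·203917
1 = −292634·9235611 + 4189375·645121
So 645121·4189375 ≡ 1 (mod 9235611).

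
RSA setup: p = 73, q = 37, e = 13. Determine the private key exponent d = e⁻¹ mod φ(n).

φ(n) = (p−1)(q−1) = 72·36 = 2592.
Need d with 13·d ≡ 1 (mod 2592). Apply the extended Euclidean algorithm:
2592 = 199*13 + 5
13 = 2*5 + 3
5 = 1*3 + 2
3 = 1*2 + 1
2 = 2*1 + 0
Back-substitute:
1 = 3 − 2
1 = −5 + 2·3
1 = 2·13 − 5·5
1 = −5·2592 + 997·13
So 13·997 ≡ 1 (mod 2592), hence d = 997.

997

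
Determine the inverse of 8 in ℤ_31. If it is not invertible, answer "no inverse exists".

Apply the Euclidean algorithm to 31 and 8:
31 = 3×8 + 7
8 = 1×7 + 1
7 = 7×1 + 0
gcd = 1, so the inverse exists. Back-substitute:
1 = 8 − 7
1 = −31 + 4·8
So 8·4 ≡ 1 (mod 31).

4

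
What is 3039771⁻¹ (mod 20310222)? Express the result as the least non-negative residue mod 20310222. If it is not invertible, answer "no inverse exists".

no inverse exists

Euclidean algorithm on 20310222, 3039771:
20310222 = 6·3039771 + 2071596
3039771 = 1·2071596 + 968175
2071596 = 2·968175 + 135246
968175 = 7·135246 + 21453
135246 = 6·21453 + 6528
21453 = 3·6528 + 1869
6528 = 3·1869 + 921
1869 = 2·921 + 27
921 = 34·27 + 3
27 = 9·3 + 0
The gcd is 3, not 1, hence no inverse exists.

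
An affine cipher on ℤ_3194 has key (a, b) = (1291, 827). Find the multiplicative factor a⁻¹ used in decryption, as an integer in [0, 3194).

Apply the Euclidean algorithm to 3194 and 1291:
3194 = 2·1291 + 612
1291 = 2·612 + 67
612 = 9·67 + 9
67 = 7·9 + 4
9 = 2·4 + 1
4 = 4·1 + 0
Since gcd(1291, 3194) = 1, back-substitute to write 1 as a combination:
1 = 9 − 2·4
1 = −2·67 + 15·9
1 = 15·612 − 137·67
1 = −137·1291 + 289·612
1 = 289·3194 − 715·1291
So 1291·(-715) ≡ 1 (mod 3194), and -715 ≡ 2479 (mod 3194).

2479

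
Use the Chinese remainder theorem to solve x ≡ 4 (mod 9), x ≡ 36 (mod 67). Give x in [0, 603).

Write x = 4 + 9·k. Then 9·k ≡ 36 − 4 ≡ 32 (mod 67).
Need 9⁻¹ mod 67. Extended Euclid on (67, 9):
67 = 7*9 + 4
9 = 2*4 + 1
4 = 4*1 + 0
Back-substitute:
1 = 9 − 2·4
1 = −2·67 + 15·9
9⁻¹ ≡ 15 (mod 67), so k ≡ 15·32 ≡ 11 (mod 67).
x = 4 + 9·11 = 103.

103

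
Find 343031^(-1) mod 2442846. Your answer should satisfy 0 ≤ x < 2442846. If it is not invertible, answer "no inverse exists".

97235

Extended Euclidean algorithm:
2442846 = 7·343031 + 41629
343031 = 8·41629 + 9999
41629 = 4·9999 + 1633
9999 = 6·1633 + 201
1633 = 8·201 + 25
201 = 8·25 + 1
25 = 25·1 + 0
Since gcd(343031, 2442846) = 1, back-substitute to write 1 as a combination:
1 = 201 − 8·25
1 = −8·1633 + 65·201
1 = 65·9999 − 398·1633
1 = −398·41629 + 1657·9999
1 = 1657·343031 − 13654·41629
1 = −13654·2442846 + 97235·343031
So 343031·97235 ≡ 1 (mod 2442846).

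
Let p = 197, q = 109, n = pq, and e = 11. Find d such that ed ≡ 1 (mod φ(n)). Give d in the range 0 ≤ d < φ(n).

15395

φ(n) = (p−1)(q−1) = 196·108 = 21168.
Need d with 11·d ≡ 1 (mod 21168). Apply the extended Euclidean algorithm:
21168 = 1924*11 + 4
11 = 2*4 + 3
4 = 1*3 + 1
3 = 3*1 + 0
Back-substitute:
1 = 4 − 3
1 = −11 + 3·4
1 = 3·21168 − 5773·11
So 11·(-5773) ≡ 1 (mod 21168), hence d ≡ -5773 ≡ 15395 (mod 21168).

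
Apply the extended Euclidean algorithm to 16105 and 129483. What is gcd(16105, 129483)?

1

Repeated division:
129483 = 8×16105 + 643
16105 = 25×643 + 30
643 = 21×30 + 13
30 = 2×13 + 4
13 = 3×4 + 1
4 = 4×1 + 0
gcd(16105, 129483) = 1.
Working backward:
1 = 13 − 3·4
1 = −3·30 + 7·13
1 = 7·643 − 150·30
1 = −150·16105 + 3757·643
1 = 3757·129483 − 30206·16105
So 1 = (3757)·129483 + (-30206)·16105.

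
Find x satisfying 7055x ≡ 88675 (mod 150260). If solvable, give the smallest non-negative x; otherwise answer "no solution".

25741

First find gcd(7055, 150260):
150260 = 21·7055 + 2105
7055 = 3·2105 + 740
2105 = 2·740 + 625
740 = 1·625 + 115
625 = 5·115 + 50
115 = 2·50 + 15
50 = 3·15 + 5
15 = 3·5 + 0
gcd = 5 and 5 | 88675, so solutions exist. Divide through by 5: 1411x ≡ 17735 (mod 30052).
Now find 1411⁻¹ mod 30052:
30052 = 21*1411 + 421
1411 = 3*421 + 148
421 = 2*148 + 125
148 = 1*125 + 23
125 = 5*23 + 10
23 = 2*10 + 3
10 = 3*3 + 1
3 = 3*1 + 0
Back-substitute:
1 = 10 − 3·3
1 = −3·23 + 7·10
1 = 7·125 − 38·23
1 = −38·148 + 45·125
1 = 45·421 − 128·148
1 = −128·1411 + 429·421
1 = 429·30052 − 9137·1411
So 1411·(-9137) ≡ 1 (mod 30052), i.e. 1411⁻¹ ≡ 20915.
Then x ≡ 20915·17735 ≡ 25741 (mod 30052); the smallest non-negative solution is x = 25741.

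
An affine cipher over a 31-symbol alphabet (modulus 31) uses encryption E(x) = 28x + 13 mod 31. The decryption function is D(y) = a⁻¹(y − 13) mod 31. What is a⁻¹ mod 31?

10

Run Euclid on (31, 28):
31 = 1*28 + 3
28 = 9*3 + 1
3 = 3*1 + 0
gcd = 1, so the inverse exists. Back-substitute:
1 = 28 − 9·3
1 = −9·31 + 10·28
So 28·10 ≡ 1 (mod 31).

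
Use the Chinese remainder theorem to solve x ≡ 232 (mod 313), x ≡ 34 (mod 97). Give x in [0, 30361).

Write x = 232 + 313·k. Then 313·k ≡ 34 − 232 ≡ 93 (mod 97).
Need 313⁻¹ mod 97. Extended Euclid on (97, 22):
97 = 4*22 + 9
22 = 2*9 + 4
9 = 2*4 + 1
4 = 4*1 + 0
Back-substitute:
1 = 9 − 2·4
1 = −2·22 + 5·9
1 = 5·97 − 22·22
313⁻¹ ≡ 75 (mod 97), so k ≡ 75·93 ≡ 88 (mod 97).
x = 232 + 313·88 = 27776.

27776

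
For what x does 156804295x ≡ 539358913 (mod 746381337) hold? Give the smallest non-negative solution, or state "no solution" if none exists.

First find gcd(156804295, 746381337):
746381337 = 4·156804295 + 119164157
156804295 = 1·119164157 + 37640138
119164157 = 3·37640138 + 6243743
37640138 = 6·6243743 + 177680
6243743 = 35·177680 + 24943
177680 = 7·24943 + 3079
24943 = 8·3079 + 311
3079 = 9·311 + 280
311 = 1·280 + 31
280 = 9·31 + 1
31 = 31·1 + 0
gcd = 1, so a unique solution mod 746381337 exists.
Back-substitute for the Bézout coefficients:
1 = 280 − 9·31
1 = −9·311 + 10·280
1 = 10·3079 − 99·311
1 = −99·24943 + 802·3079
1 = 802·177680 − 5713·24943
1 = −5713·6243743 + 200757·177680
1 = 200757·37640138 − 1210255·6243743
1 = −1210255·119164157 + 3831522·37640138
1 = 3831522·156804295 − 5041777·119164157
1 = −5041777·746381337 + 23998630·156804295
So 156804295·(23998630) ≡ 1 (mod 746381337), giving 156804295⁻¹ ≡ 23998630.
x ≡ 156804295⁻¹·539358913 ≡ 23998630·539358913 ≡ 720063889 (mod 746381337).

720063889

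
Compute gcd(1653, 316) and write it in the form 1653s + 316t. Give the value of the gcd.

1

Apply Euclid's algorithm to 1653 and 316:
1653 = 5×316 + 73
316 = 4×73 + 24
73 = 3×24 + 1
24 = 24×1 + 0
gcd(1653, 316) = 1.
Express as a combination:
1 = 73 − 3·24
1 = −3·316 + 13·73
1 = 13·1653 − 68·316
So 1 = (13)·1653 + (-68)·316.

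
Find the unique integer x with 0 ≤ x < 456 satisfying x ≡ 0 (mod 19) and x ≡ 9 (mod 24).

Write x = 0 + 19·k. Then 19·k ≡ 9 − 0 ≡ 9 (mod 24).
Need 19⁻¹ mod 24. Extended Euclid on (24, 19):
24 = 1·19 + 5
19 = 3·5 + 4
5 = 1·4 + 1
4 = 4·1 + 0
Back-substitute:
1 = 5 − 4
1 = −19 + 4·5
1 = 4·24 − 5·19
19⁻¹ ≡ 19 (mod 24), so k ≡ 19·9 ≡ 3 (mod 24).
x = 0 + 19·3 = 57.

57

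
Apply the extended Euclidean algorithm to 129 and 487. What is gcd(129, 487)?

Apply Euclid's algorithm to 487 and 129:
487 = 3·129 + 100
129 = 1·100 + 29
100 = 3·29 + 13
29 = 2·13 + 3
13 = 4·3 + 1
3 = 3·1 + 0
gcd(129, 487) = 1.
Working backward:
1 = 13 − 4·3
1 = −4·29 + 9·13
1 = 9·100 − 31·29
1 = −31·129 + 40·100
1 = 40·487 − 151·129
So 1 = (40)·487 + (-151)·129.

1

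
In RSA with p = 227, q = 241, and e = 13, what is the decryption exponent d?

12517

φ(n) = (p−1)(q−1) = 226·240 = 54240.
Need d with 13·d ≡ 1 (mod 54240). Apply the extended Euclidean algorithm:
54240 = 4172×13 + 4
13 = 3×4 + 1
4 = 4×1 + 0
Back-substitute:
1 = 13 − 3·4
1 = −3·54240 + 12517·13
So 13·12517 ≡ 1 (mod 54240), hence d = 12517.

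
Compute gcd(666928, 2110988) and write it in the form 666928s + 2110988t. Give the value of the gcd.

Euclidean algorithm:
2110988 = 3×666928 + 110204
666928 = 6×110204 + 5704
110204 = 19×5704 + 1828
5704 = 3×1828 + 220
1828 = 8×220 + 68
220 = 3×68 + 16
68 = 4×16 + 4
16 = 4×4 + 0
gcd(666928, 2110988) = 4.
Express as a combination:
4 = 68 − 4·16
4 = −4·220 + 13·68
4 = 13·1828 − 108·220
4 = −108·5704 + 337·1828
4 = 337·110204 − 6511·5704
4 = −6511·666928 + 39403·110204
4 = 39403·2110988 − 124720·666928
So 4 = (39403)·2110988 + (-124720)·666928.

4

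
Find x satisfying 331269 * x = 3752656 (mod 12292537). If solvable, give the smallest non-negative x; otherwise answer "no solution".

First find gcd(331269, 12292537):
12292537 = 37*331269 + 35584
331269 = 9*35584 + 11013
35584 = 3*11013 + 2545
11013 = 4*2545 + 833
2545 = 3*833 + 46
833 = 18*46 + 5
46 = 9*5 + 1
5 = 5*1 + 0
gcd = 1, so a unique solution mod 12292537 exists.
Back-substitute for the Bézout coefficients:
1 = 46 − 9·5
1 = −9·833 + 163·46
1 = 163·2545 − 498·833
1 = −498·11013 + 2155·2545
1 = 2155·35584 − 6963·11013
1 = −6963·331269 + 64822·35584
1 = 64822·12292537 − 2405377·331269
So 331269·(-2405377) ≡ 1 (mod 12292537), giving 331269⁻¹ ≡ 9887160.
x ≡ 331269⁻¹·3752656 ≡ 9887160·3752656 ≡ 4998232 (mod 12292537).

4998232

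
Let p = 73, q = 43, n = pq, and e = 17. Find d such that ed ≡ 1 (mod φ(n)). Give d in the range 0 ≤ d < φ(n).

φ(n) = (p−1)(q−1) = 72·42 = 3024.
Need d with 17·d ≡ 1 (mod 3024). Apply the extended Euclidean algorithm:
3024 = 177*17 + 15
17 = 1*15 + 2
15 = 7*2 + 1
2 = 2*1 + 0
Back-substitute:
1 = 15 − 7·2
1 = −7·17 + 8·15
1 = 8·3024 − 1423·17
So 17·(-1423) ≡ 1 (mod 3024), hence d ≡ -1423 ≡ 1601 (mod 3024).

1601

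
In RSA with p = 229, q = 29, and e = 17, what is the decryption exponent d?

φ(n) = (p−1)(q−1) = 228·28 = 6384.
Need d with 17·d ≡ 1 (mod 6384). Apply the extended Euclidean algorithm:
6384 = 375*17 + 9
17 = 1*9 + 8
9 = 1*8 + 1
8 = 8*1 + 0
Back-substitute:
1 = 9 − 8
1 = −17 + 2·9
1 = 2·6384 − 751·17
So 17·(-751) ≡ 1 (mod 6384), hence d ≡ -751 ≡ 5633 (mod 6384).

5633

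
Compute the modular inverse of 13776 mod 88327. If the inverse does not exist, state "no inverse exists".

28269

Run Euclid on (88327, 13776):
88327 = 6·13776 + 5671
13776 = 2·5671 + 2434
5671 = 2·2434 + 803
2434 = 3·803 + 25
803 = 32·25 + 3
25 = 8·3 + 1
3 = 3·1 + 0
gcd = 1, so the inverse exists. Back-substitute:
1 = 25 − 8·3
1 = −8·803 + 257·25
1 = 257·2434 − 779·803
1 = −779·5671 + 1815·2434
1 = 1815·13776 − 4409·5671
1 = −4409·88327 + 28269·13776
So 13776·28269 ≡ 1 (mod 88327).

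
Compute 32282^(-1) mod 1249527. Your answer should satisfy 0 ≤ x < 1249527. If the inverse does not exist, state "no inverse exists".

gcd(1249527, 32282) by repeated division:
1249527 = 38×32282 + 22811
32282 = 1×22811 + 9471
22811 = 2×9471 + 3869
9471 = 2×3869 + 1733
3869 = 2×1733 + 403
1733 = 4×403 + 121
403 = 3×121 + 40
121 = 3×40 + 1
40 = 40×1 + 0
gcd = 1, so the inverse exists. Back-substitute:
1 = 121 − 3·40
1 = −3·403 + 10·121
1 = 10·1733 − 43·403
1 = −43·3869 + 96·1733
1 = 96·9471 − 235·3869
1 = −235·22811 + 566·9471
1 = 566·32282 − 801·22811
1 = −801·1249527 + 31004·32282
So 32282·31004 ≡ 1 (mod 1249527).

31004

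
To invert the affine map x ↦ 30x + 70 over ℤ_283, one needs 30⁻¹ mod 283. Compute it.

217

Apply the Euclidean algorithm to 283 and 30:
283 = 9×30 + 13
30 = 2×13 + 4
13 = 3×4 + 1
4 = 4×1 + 0
gcd = 1, so the inverse exists. Back-substitute:
1 = 13 − 3·4
1 = −3·30 + 7·13
1 = 7·283 − 66·30
Thus 30·(-66) ≡ 1 (mod 283); reducing, -66 mod 283 = 217.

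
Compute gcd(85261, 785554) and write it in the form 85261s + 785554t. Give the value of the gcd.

11

Apply Euclid's algorithm to 785554 and 85261:
785554 = 9×85261 + 18205
85261 = 4×18205 + 12441
18205 = 1×12441 + 5764
12441 = 2×5764 + 913
5764 = 6×913 + 286
913 = 3×286 + 55
286 = 5×55 + 11
55 = 5×11 + 0
gcd(85261, 785554) = 11.
Express as a combination:
11 = 286 − 5·55
11 = −5·913 + 16·286
11 = 16·5764 − 101·913
11 = −101·12441 + 218·5764
11 = 218·18205 − 319·12441
11 = −319·85261 + 1494·18205
11 = 1494·785554 − 13765·85261
So 11 = (1494)·785554 + (-13765)·85261.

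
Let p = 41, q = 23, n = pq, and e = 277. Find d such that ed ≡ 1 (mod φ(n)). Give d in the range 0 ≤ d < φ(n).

413

φ(n) = (p−1)(q−1) = 40·22 = 880.
Need d with 277·d ≡ 1 (mod 880). Apply the extended Euclidean algorithm:
880 = 3·277 + 49
277 = 5·49 + 32
49 = 1·32 + 17
32 = 1·17 + 15
17 = 1·15 + 2
15 = 7·2 + 1
2 = 2·1 + 0
Back-substitute:
1 = 15 − 7·2
1 = −7·17 + 8·15
1 = 8·32 − 15·17
1 = −15·49 + 23·32
1 = 23·277 − 130·49
1 = −130·880 + 413·277
So 277·413 ≡ 1 (mod 880), hence d = 413.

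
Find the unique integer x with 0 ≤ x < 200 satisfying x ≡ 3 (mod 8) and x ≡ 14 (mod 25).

139

Write x = 3 + 8·k. Then 8·k ≡ 14 − 3 ≡ 11 (mod 25).
Need 8⁻¹ mod 25. Extended Euclid on (25, 8):
25 = 3×8 + 1
8 = 8×1 + 0
Back-substitute:
1 = 25 − 3·8
8⁻¹ ≡ 22 (mod 25), so k ≡ 22·11 ≡ 17 (mod 25).
x = 3 + 8·17 = 139.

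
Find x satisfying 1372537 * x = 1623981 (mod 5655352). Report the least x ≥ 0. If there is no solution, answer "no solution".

First find gcd(1372537, 5655352):
5655352 = 4·1372537 + 165204
1372537 = 8·165204 + 50905
165204 = 3·50905 + 12489
50905 = 4·12489 + 949
12489 = 13·949 + 152
949 = 6·152 + 37
152 = 4·37 + 4
37 = 9·4 + 1
4 = 4·1 + 0
gcd = 1, so a unique solution mod 5655352 exists.
Back-substitute for the Bézout coefficients:
1 = 37 − 9·4
1 = −9·152 + 37·37
1 = 37·949 − 231·152
1 = −231·12489 + 3040·949
1 = 3040·50905 − 12391·12489
1 = −12391·165204 + 40213·50905
1 = 40213·1372537 − 334095·165204
1 = −334095·5655352 + 1376593·1372537
So 1372537·(1376593) ≡ 1 (mod 5655352), giving 1372537⁻¹ ≡ 1376593.
x ≡ 1372537⁻¹·1623981 ≡ 1376593·1623981 ≡ 231133 (mod 5655352).

231133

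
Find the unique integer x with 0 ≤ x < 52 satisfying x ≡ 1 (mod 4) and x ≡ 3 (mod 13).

Write x = 1 + 4·k. Then 4·k ≡ 3 − 1 ≡ 2 (mod 13).
Need 4⁻¹ mod 13. Extended Euclid on (13, 4):
13 = 3×4 + 1
4 = 4×1 + 0
Back-substitute:
1 = 13 − 3·4
4⁻¹ ≡ 10 (mod 13), so k ≡ 10·2 ≡ 7 (mod 13).
x = 1 + 4·7 = 29.

29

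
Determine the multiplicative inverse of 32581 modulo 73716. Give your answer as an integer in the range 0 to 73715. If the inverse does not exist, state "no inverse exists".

Extended Euclidean algorithm:
73716 = 2*32581 + 8554
32581 = 3*8554 + 6919
8554 = 1*6919 + 1635
6919 = 4*1635 + 379
1635 = 4*379 + 119
379 = 3*119 + 22
119 = 5*22 + 9
22 = 2*9 + 4
9 = 2*4 + 1
4 = 4*1 + 0
The gcd is 1. Working backward:
1 = 9 − 2·4
1 = −2·22 + 5·9
1 = 5·119 − 27·22
1 = −27·379 + 86·119
1 = 86·1635 − 371·379
1 = −371·6919 + 1570·1635
1 = 1570·8554 − 1941·6919
1 = −1941·32581 + 7393·8554
1 = 7393·73716 − 16727·32581
Thus 32581·(-16727) ≡ 1 (mod 73716); reducing, -16727 mod 73716 = 56989.

56989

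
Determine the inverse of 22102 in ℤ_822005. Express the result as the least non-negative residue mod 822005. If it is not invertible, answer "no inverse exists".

256063

Run Euclid on (822005, 22102):
822005 = 37·22102 + 4231
22102 = 5·4231 + 947
4231 = 4·947 + 443
947 = 2·443 + 61
443 = 7·61 + 16
61 = 3·16 + 13
16 = 1·13 + 3
13 = 4·3 + 1
3 = 3·1 + 0
Since gcd(22102, 822005) = 1, back-substitute to write 1 as a combination:
1 = 13 − 4·3
1 = −4·16 + 5·13
1 = 5·61 − 19·16
1 = −19·443 + 138·61
1 = 138·947 − 295·443
1 = −295·4231 + 1318·947
1 = 1318·22102 − 6885·4231
1 = −6885·822005 + 256063·22102
So 22102·256063 ≡ 1 (mod 822005).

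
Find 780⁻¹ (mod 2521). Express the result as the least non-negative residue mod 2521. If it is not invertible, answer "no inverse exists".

Run Euclid on (2521, 780):
2521 = 3×780 + 181
780 = 4×181 + 56
181 = 3×56 + 13
56 = 4×13 + 4
13 = 3×4 + 1
4 = 4×1 + 0
The gcd is 1. Working backward:
1 = 13 − 3·4
1 = −3·56 + 13·13
1 = 13·181 − 42·56
1 = −42·780 + 181·181
1 = 181·2521 − 585·780
Hence 780⁻¹ ≡ -585 ≡ 1936 (mod 2521).

1936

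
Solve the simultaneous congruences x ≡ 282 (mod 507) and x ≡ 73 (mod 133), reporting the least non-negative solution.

9915

Write x = 282 + 507·k. Then 507·k ≡ 73 − 282 ≡ 57 (mod 133).
Need 507⁻¹ mod 133. Extended Euclid on (133, 108):
133 = 1·108 + 25
108 = 4·25 + 8
25 = 3·8 + 1
8 = 8·1 + 0
Back-substitute:
1 = 25 − 3·8
1 = −3·108 + 13·25
1 = 13·133 − 16·108
507⁻¹ ≡ 117 (mod 133), so k ≡ 117·57 ≡ 19 (mod 133).
x = 282 + 507·19 = 9915.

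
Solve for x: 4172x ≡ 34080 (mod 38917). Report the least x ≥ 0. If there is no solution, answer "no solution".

11687

First find gcd(4172, 38917):
38917 = 9×4172 + 1369
4172 = 3×1369 + 65
1369 = 21×65 + 4
65 = 16×4 + 1
4 = 4×1 + 0
gcd = 1, so a unique solution mod 38917 exists.
Back-substitute for the Bézout coefficients:
1 = 65 − 16·4
1 = −16·1369 + 337·65
1 = 337·4172 − 1027·1369
1 = −1027·38917 + 9580·4172
So 4172·(9580) ≡ 1 (mod 38917), giving 4172⁻¹ ≡ 9580.
x ≡ 4172⁻¹·34080 ≡ 9580·34080 ≡ 11687 (mod 38917).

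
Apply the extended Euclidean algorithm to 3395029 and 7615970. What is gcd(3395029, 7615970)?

Euclidean algorithm:
7615970 = 2·3395029 + 825912
3395029 = 4·825912 + 91381
825912 = 9·91381 + 3483
91381 = 26·3483 + 823
3483 = 4·823 + 191
823 = 4·191 + 59
191 = 3·59 + 14
59 = 4·14 + 3
14 = 4·3 + 2
3 = 1·2 + 1
2 = 2·1 + 0
gcd(3395029, 7615970) = 1.
Back-substituting:
1 = 3 − 2
1 = −14 + 5·3
1 = 5·59 − 21·14
1 = −21·191 + 68·59
1 = 68·823 − 293·191
1 = −293·3483 + 1240·823
1 = 1240·91381 − 32533·3483
1 = −32533·825912 + 294037·91381
1 = 294037·3395029 − 1208681·825912
1 = −1208681·7615970 + 2711399·3395029
So 1 = (-1208681)·7615970 + (2711399)·3395029.

1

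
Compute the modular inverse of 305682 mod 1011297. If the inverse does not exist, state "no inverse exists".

Euclidean algorithm on 1011297, 305682:
1011297 = 3·305682 + 94251
305682 = 3·94251 + 22929
94251 = 4·22929 + 2535
22929 = 9·2535 + 114
2535 = 22·114 + 27
114 = 4·27 + 6
27 = 4·6 + 3
6 = 2·3 + 0
The gcd is 3, not 1, hence no inverse exists.

no inverse exists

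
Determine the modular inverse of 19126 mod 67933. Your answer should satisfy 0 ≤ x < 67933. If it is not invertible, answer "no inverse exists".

gcd(67933, 19126) by repeated division:
67933 = 3·19126 + 10555
19126 = 1·10555 + 8571
10555 = 1·8571 + 1984
8571 = 4·1984 + 635
1984 = 3·635 + 79
635 = 8·79 + 3
79 = 26·3 + 1
3 = 3·1 + 0
Since gcd(19126, 67933) = 1, back-substitute to write 1 as a combination:
1 = 79 − 26·3
1 = −26·635 + 209·79
1 = 209·1984 − 653·635
1 = −653·8571 + 2821·1984
1 = 2821·10555 − 3474·8571
1 = −3474·19126 + 6295·10555
1 = 6295·67933 − 22359·19126
Hence 19126⁻¹ ≡ -22359 ≡ 45574 (mod 67933).

45574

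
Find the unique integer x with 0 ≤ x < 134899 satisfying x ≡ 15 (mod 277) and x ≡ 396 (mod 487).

97796

Write x = 15 + 277·k. Then 277·k ≡ 396 − 15 ≡ 381 (mod 487).
Need 277⁻¹ mod 487. Extended Euclid on (487, 277):
487 = 1·277 + 210
277 = 1·210 + 67
210 = 3·67 + 9
67 = 7·9 + 4
9 = 2·4 + 1
4 = 4·1 + 0
Back-substitute:
1 = 9 − 2·4
1 = −2·67 + 15·9
1 = 15·210 − 47·67
1 = −47·277 + 62·210
1 = 62·487 − 109·277
277⁻¹ ≡ 378 (mod 487), so k ≡ 378·381 ≡ 353 (mod 487).
x = 15 + 277·353 = 97796.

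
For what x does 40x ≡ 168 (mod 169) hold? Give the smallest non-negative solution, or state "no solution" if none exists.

38

First find gcd(40, 169):
169 = 4*40 + 9
40 = 4*9 + 4
9 = 2*4 + 1
4 = 4*1 + 0
gcd = 1, so a unique solution mod 169 exists.
Back-substitute for the Bézout coefficients:
1 = 9 − 2·4
1 = −2·40 + 9·9
1 = 9·169 − 38·40
So 40·(-38) ≡ 1 (mod 169), giving 40⁻¹ ≡ 131.
x ≡ 40⁻¹·168 ≡ 131·168 ≡ 38 (mod 169).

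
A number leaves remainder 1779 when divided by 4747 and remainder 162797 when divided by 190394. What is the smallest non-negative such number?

Write x = 1779 + 4747·k. Then 4747·k ≡ 162797 − 1779 ≡ 161018 (mod 190394).
Need 4747⁻¹ mod 190394. Extended Euclid on (190394, 4747):
190394 = 40×4747 + 514
4747 = 9×514 + 121
514 = 4×121 + 30
121 = 4×30 + 1
30 = 30×1 + 0
Back-substitute:
1 = 121 − 4·30
1 = −4·514 + 17·121
1 = 17·4747 − 157·514
1 = −157·190394 + 6297·4747
4747⁻¹ ≡ 6297 (mod 190394), so k ≡ 6297·161018 ≡ 82296 (mod 190394).
x = 1779 + 4747·82296 = 390660891.

390660891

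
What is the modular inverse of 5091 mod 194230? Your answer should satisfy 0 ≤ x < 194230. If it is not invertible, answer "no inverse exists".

184921

Extended Euclidean algorithm:
194230 = 38·5091 + 772
5091 = 6·772 + 459
772 = 1·459 + 313
459 = 1·313 + 146
313 = 2·146 + 21
146 = 6·21 + 20
21 = 1·20 + 1
20 = 20·1 + 0
gcd = 1, so the inverse exists. Back-substitute:
1 = 21 − 20
1 = −146 + 7·21
1 = 7·313 − 15·146
1 = −15·459 + 22·313
1 = 22·772 − 37·459
1 = −37·5091 + 244·772
1 = 244·194230 − 9309·5091
Hence 5091⁻¹ ≡ -9309 ≡ 184921 (mod 194230).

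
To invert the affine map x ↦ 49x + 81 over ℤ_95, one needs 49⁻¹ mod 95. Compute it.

Run Euclid on (95, 49):
95 = 1·49 + 46
49 = 1·46 + 3
46 = 15·3 + 1
3 = 3·1 + 0
The gcd is 1. Working backward:
1 = 46 − 15·3
1 = −15·49 + 16·46
1 = 16·95 − 31·49
So 49·(-31) ≡ 1 (mod 95), and -31 ≡ 64 (mod 95).

64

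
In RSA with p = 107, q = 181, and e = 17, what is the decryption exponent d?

φ(n) = (p−1)(q−1) = 106·180 = 19080.
Need d with 17·d ≡ 1 (mod 19080). Apply the extended Euclidean algorithm:
19080 = 1122·17 + 6
17 = 2·6 + 5
6 = 1·5 + 1
5 = 5·1 + 0
Back-substitute:
1 = 6 − 5
1 = −17 + 3·6
1 = 3·19080 − 3367·17
So 17·(-3367) ≡ 1 (mod 19080), hence d ≡ -3367 ≡ 15713 (mod 19080).

15713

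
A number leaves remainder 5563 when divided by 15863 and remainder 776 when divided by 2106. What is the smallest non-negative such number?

17312096

Write x = 5563 + 15863·k. Then 15863·k ≡ 776 − 5563 ≡ 1531 (mod 2106).
Need 15863⁻¹ mod 2106. Extended Euclid on (2106, 1121):
2106 = 1·1121 + 985
1121 = 1·985 + 136
985 = 7·136 + 33
136 = 4·33 + 4
33 = 8·4 + 1
4 = 4·1 + 0
Back-substitute:
1 = 33 − 8·4
1 = −8·136 + 33·33
1 = 33·985 − 239·136
1 = −239·1121 + 272·985
1 = 272·2106 − 511·1121
15863⁻¹ ≡ 1595 (mod 2106), so k ≡ 1595·1531 ≡ 1091 (mod 2106).
x = 5563 + 15863·1091 = 17312096.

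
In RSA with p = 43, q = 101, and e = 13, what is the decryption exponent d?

φ(n) = (p−1)(q−1) = 42·100 = 4200.
Need d with 13·d ≡ 1 (mod 4200). Apply the extended Euclidean algorithm:
4200 = 323·13 + 1
13 = 13·1 + 0
Back-substitute:
1 = 4200 − 323·13
So 13·(-323) ≡ 1 (mod 4200), hence d ≡ -323 ≡ 3877 (mod 4200).

3877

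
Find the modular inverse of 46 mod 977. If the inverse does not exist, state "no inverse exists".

gcd(977, 46) by repeated division:
977 = 21·46 + 11
46 = 4·11 + 2
11 = 5·2 + 1
2 = 2·1 + 0
The gcd is 1. Working backward:
1 = 11 − 5·2
1 = −5·46 + 21·11
1 = 21·977 − 446·46
So 46·(-446) ≡ 1 (mod 977), and -446 ≡ 531 (mod 977).

531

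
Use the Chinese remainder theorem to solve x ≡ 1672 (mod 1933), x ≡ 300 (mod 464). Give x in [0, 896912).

782604

Write x = 1672 + 1933·k. Then 1933·k ≡ 300 − 1672 ≡ 20 (mod 464).
Need 1933⁻¹ mod 464. Extended Euclid on (464, 77):
464 = 6·77 + 2
77 = 38·2 + 1
2 = 2·1 + 0
Back-substitute:
1 = 77 − 38·2
1 = −38·464 + 229·77
1933⁻¹ ≡ 229 (mod 464), so k ≡ 229·20 ≡ 404 (mod 464).
x = 1672 + 1933·404 = 782604.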